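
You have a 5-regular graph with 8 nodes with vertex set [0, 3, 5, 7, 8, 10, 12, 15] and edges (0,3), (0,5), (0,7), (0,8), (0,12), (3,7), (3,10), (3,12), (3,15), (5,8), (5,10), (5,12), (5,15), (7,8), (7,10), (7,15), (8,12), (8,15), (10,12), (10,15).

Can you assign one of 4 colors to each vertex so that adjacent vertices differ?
Yes, G is 4-colorable

A valid 4-coloring: color 1: [12, 15]; color 2: [3, 8]; color 3: [5, 7]; color 4: [0, 10].
(χ(G) = 4 ≤ 4.)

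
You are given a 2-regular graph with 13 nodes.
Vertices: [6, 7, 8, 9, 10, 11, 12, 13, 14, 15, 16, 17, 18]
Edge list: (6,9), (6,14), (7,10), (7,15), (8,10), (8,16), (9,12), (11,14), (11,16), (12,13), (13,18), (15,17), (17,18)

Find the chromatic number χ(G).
χ(G) = 3

Clique number ω(G) = 2 (lower bound: χ ≥ ω).
Odd cycle [17, 15, 7, 10, 8, 16, 11, 14, 6, 9, 12, 13, 18] needs 3 colors (χ ≥ 3).
The coloring below uses 3 colors, so χ(G) = 3.
A valid 3-coloring: color 1: [7, 8, 9, 13, 14, 17]; color 2: [6, 10, 12, 15, 16, 18]; color 3: [11].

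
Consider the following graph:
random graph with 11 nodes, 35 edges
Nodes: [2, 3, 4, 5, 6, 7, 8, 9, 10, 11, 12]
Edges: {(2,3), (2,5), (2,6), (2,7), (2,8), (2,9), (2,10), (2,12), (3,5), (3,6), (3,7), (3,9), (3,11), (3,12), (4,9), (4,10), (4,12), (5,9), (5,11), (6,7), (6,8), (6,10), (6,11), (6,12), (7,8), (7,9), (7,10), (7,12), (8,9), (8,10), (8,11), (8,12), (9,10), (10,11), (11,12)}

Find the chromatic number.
χ(G) = 5

Clique number ω(G) = 5 (lower bound: χ ≥ ω).
The clique on [2, 7, 8, 9, 10] has size 5, forcing χ ≥ 5, and the coloring below uses 5 colors, so χ(G) = 5.
A valid 5-coloring: color 1: [2, 4, 11]; color 2: [6, 9]; color 3: [5, 7]; color 4: [3, 8]; color 5: [10, 12].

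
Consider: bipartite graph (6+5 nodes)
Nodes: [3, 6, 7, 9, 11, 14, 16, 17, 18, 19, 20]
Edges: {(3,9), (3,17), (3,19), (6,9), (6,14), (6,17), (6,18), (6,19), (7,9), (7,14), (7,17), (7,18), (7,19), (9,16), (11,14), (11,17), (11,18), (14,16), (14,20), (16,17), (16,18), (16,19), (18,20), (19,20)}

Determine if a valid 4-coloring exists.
A valid 4-coloring: color 1: [3, 6, 7, 11, 16, 20]; color 2: [9, 14, 17, 18, 19].
(χ(G) = 2 ≤ 4.)

Yes, G is 4-colorable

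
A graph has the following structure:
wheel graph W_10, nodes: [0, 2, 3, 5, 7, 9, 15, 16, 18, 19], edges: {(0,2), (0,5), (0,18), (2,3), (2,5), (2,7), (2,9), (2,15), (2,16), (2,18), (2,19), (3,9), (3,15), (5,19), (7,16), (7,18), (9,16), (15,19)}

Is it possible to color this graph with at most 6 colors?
Yes, G is 6-colorable

A valid 6-coloring: color 1: [2]; color 2: [5, 15, 16, 18]; color 3: [0, 7, 9, 19]; color 4: [3].
(χ(G) = 4 ≤ 6.)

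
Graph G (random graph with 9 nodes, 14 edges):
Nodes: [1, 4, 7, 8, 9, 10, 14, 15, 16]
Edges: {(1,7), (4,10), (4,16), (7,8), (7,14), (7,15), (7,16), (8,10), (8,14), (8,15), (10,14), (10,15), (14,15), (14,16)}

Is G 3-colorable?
The clique on vertices [8, 10, 14, 15] has size 4 > 3, so it alone needs 4 colors.

No, G is not 3-colorable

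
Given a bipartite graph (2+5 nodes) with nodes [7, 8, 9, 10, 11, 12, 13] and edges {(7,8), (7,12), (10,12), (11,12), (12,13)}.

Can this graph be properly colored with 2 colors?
A valid 2-coloring: color 1: [8, 9, 12]; color 2: [7, 10, 11, 13].
(χ(G) = 2 ≤ 2.)

Yes, G is 2-colorable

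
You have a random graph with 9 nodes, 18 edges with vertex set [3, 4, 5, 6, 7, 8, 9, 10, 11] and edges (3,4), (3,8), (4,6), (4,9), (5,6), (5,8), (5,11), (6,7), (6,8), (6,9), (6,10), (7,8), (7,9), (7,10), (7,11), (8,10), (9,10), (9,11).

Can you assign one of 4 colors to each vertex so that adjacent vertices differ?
A valid 4-coloring: color 1: [3, 6, 11]; color 2: [4, 5, 7]; color 3: [8, 9]; color 4: [10].
(χ(G) = 4 ≤ 4.)

Yes, G is 4-colorable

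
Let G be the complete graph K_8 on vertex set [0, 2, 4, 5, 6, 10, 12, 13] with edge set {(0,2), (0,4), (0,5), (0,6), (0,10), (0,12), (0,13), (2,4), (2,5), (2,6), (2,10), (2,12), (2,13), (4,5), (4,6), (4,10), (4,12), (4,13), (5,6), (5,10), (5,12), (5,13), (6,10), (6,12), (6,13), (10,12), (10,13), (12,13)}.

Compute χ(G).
Clique number ω(G) = 8 (lower bound: χ ≥ ω).
The clique on [0, 2, 4, 5, 6, 10, 12, 13] has size 8, forcing χ ≥ 8, and the coloring below uses 8 colors, so χ(G) = 8.
A valid 8-coloring: color 1: [2]; color 2: [5]; color 3: [0]; color 4: [13]; color 5: [12]; color 6: [4]; color 7: [6]; color 8: [10].

χ(G) = 8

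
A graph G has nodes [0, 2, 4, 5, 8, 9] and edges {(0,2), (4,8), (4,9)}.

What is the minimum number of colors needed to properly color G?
Clique number ω(G) = 2 (lower bound: χ ≥ ω).
The graph is bipartite (no odd cycle), so 2 colors suffice: χ(G) = 2.
A valid 2-coloring: color 1: [2, 4, 5]; color 2: [0, 8, 9].

χ(G) = 2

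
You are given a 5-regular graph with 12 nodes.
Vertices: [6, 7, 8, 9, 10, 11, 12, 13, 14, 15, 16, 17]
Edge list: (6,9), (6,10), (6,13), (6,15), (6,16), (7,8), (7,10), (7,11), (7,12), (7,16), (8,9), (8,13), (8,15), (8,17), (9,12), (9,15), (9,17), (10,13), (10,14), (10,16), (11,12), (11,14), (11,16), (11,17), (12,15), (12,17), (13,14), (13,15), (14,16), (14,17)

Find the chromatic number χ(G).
χ(G) = 4

Clique number ω(G) = 3 (lower bound: χ ≥ ω).
Odd cycle [14, 17, 12, 7, 16] needs 3 colors (χ ≥ 3).
Vertex 11 is adjacent to every vertex of [7, 12, 14, 16, 17], which already need 3 colors among themselves, so 11 needs a new color (χ ≥ 4).
The coloring below uses 4 colors, so χ(G) = 4.
A valid 4-coloring: color 1: [9, 13, 16]; color 2: [6, 7, 17]; color 3: [10, 11, 15]; color 4: [8, 12, 14].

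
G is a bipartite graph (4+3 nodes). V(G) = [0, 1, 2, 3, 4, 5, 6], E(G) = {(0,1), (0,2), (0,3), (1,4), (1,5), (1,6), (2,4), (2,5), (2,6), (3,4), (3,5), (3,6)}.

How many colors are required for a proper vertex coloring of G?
χ(G) = 2

Clique number ω(G) = 2 (lower bound: χ ≥ ω).
The graph is bipartite (no odd cycle), so 2 colors suffice: χ(G) = 2.
A valid 2-coloring: color 1: [1, 2, 3]; color 2: [0, 4, 5, 6].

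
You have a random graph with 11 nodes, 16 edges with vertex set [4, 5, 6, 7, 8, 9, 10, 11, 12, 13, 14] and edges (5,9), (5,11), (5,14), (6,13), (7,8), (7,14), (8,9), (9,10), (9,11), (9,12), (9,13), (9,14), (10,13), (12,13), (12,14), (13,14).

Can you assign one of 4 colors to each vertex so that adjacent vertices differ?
Yes, G is 4-colorable

A valid 4-coloring: color 1: [4, 6, 7, 9]; color 2: [8, 10, 11, 14]; color 3: [5, 13]; color 4: [12].
(χ(G) = 4 ≤ 4.)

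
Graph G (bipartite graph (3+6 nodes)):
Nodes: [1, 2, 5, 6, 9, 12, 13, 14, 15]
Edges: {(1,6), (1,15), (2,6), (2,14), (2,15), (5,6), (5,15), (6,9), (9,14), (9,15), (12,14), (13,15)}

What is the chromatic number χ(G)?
Clique number ω(G) = 2 (lower bound: χ ≥ ω).
The graph is bipartite (no odd cycle), so 2 colors suffice: χ(G) = 2.
A valid 2-coloring: color 1: [6, 14, 15]; color 2: [1, 2, 5, 9, 12, 13].

χ(G) = 2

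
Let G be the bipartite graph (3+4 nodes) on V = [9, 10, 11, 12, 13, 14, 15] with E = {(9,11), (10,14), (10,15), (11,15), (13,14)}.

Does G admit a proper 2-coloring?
A valid 2-coloring: color 1: [9, 12, 14, 15]; color 2: [10, 11, 13].
(χ(G) = 2 ≤ 2.)

Yes, G is 2-colorable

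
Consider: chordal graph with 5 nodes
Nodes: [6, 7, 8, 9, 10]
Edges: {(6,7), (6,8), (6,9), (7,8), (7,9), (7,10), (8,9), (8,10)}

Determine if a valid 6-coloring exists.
Yes, G is 6-colorable

A valid 6-coloring: color 1: [7]; color 2: [8]; color 3: [9, 10]; color 4: [6].
(χ(G) = 4 ≤ 6.)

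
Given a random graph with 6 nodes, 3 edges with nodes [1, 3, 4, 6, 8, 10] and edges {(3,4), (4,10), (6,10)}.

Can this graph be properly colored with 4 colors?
Yes, G is 4-colorable

A valid 4-coloring: color 1: [1, 3, 8, 10]; color 2: [4, 6].
(χ(G) = 2 ≤ 4.)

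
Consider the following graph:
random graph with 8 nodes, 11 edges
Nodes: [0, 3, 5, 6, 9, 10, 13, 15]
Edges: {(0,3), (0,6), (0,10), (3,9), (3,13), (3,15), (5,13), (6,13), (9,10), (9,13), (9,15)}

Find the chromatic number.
Clique number ω(G) = 3 (lower bound: χ ≥ ω).
The clique on [3, 9, 13] has size 3, forcing χ ≥ 3, and the coloring below uses 3 colors, so χ(G) = 3.
A valid 3-coloring: color 1: [0, 5, 9]; color 2: [10, 13, 15]; color 3: [3, 6].

χ(G) = 3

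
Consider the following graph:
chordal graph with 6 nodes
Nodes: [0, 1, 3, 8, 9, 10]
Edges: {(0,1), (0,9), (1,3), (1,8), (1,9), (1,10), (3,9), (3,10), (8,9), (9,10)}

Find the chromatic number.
Clique number ω(G) = 4 (lower bound: χ ≥ ω).
The clique on [1, 3, 9, 10] has size 4, forcing χ ≥ 4, and the coloring below uses 4 colors, so χ(G) = 4.
A valid 4-coloring: color 1: [9]; color 2: [1]; color 3: [0, 8, 10]; color 4: [3].

χ(G) = 4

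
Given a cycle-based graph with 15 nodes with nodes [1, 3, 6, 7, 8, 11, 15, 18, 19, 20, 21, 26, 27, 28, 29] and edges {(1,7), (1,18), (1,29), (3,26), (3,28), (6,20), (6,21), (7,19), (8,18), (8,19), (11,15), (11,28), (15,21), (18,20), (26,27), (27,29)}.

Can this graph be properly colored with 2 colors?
Odd cycle [18, 1, 7, 19, 8] needs 3 colors (χ ≥ 3).
Hence χ(G) ≥ 3 > 2, so no proper 2-coloring exists.

No, G is not 2-colorable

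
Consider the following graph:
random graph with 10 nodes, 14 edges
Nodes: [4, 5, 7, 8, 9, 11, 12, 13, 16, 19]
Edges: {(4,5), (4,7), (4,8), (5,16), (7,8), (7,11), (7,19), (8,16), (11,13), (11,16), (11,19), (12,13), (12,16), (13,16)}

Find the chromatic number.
χ(G) = 3

Clique number ω(G) = 3 (lower bound: χ ≥ ω).
The clique on [4, 7, 8] has size 3, forcing χ ≥ 3, and the coloring below uses 3 colors, so χ(G) = 3.
A valid 3-coloring: color 1: [7, 9, 16]; color 2: [4, 11, 12]; color 3: [5, 8, 13, 19].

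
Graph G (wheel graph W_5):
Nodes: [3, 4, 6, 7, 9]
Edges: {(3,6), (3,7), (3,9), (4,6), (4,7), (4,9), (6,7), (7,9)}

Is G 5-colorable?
A valid 5-coloring: color 1: [7]; color 2: [6, 9]; color 3: [3, 4].
(χ(G) = 3 ≤ 5.)

Yes, G is 5-colorable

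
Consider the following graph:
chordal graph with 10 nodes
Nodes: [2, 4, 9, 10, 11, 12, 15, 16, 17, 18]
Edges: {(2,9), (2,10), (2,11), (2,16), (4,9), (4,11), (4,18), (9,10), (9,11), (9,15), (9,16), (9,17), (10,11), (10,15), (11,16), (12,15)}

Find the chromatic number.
χ(G) = 4

Clique number ω(G) = 4 (lower bound: χ ≥ ω).
The clique on [2, 9, 11, 16] has size 4, forcing χ ≥ 4, and the coloring below uses 4 colors, so χ(G) = 4.
A valid 4-coloring: color 1: [9, 12, 18]; color 2: [11, 15, 17]; color 3: [2, 4]; color 4: [10, 16].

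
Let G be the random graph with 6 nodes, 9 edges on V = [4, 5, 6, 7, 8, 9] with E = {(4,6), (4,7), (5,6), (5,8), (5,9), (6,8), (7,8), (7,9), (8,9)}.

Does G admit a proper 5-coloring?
A valid 5-coloring: color 1: [4, 8]; color 2: [5, 7]; color 3: [6, 9].
(χ(G) = 3 ≤ 5.)

Yes, G is 5-colorable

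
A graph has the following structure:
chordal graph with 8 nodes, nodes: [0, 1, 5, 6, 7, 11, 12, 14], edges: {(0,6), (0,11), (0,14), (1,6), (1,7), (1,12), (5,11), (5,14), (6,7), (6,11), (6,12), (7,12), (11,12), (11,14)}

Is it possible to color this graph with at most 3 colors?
No, G is not 3-colorable

The clique on vertices [1, 6, 7, 12] has size 4 > 3, so it alone needs 4 colors.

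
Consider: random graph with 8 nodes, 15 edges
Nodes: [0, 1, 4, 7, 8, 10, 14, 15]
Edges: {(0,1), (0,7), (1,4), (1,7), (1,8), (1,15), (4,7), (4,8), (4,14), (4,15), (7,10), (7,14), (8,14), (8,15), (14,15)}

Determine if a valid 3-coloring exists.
The clique on vertices [1, 4, 8, 15] has size 4 > 3, so it alone needs 4 colors.

No, G is not 3-colorable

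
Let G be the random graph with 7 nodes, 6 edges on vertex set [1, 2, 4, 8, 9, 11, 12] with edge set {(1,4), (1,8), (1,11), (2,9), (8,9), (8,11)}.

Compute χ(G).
Clique number ω(G) = 3 (lower bound: χ ≥ ω).
The clique on [1, 8, 11] has size 3, forcing χ ≥ 3, and the coloring below uses 3 colors, so χ(G) = 3.
A valid 3-coloring: color 1: [1, 9, 12]; color 2: [2, 4, 8]; color 3: [11].

χ(G) = 3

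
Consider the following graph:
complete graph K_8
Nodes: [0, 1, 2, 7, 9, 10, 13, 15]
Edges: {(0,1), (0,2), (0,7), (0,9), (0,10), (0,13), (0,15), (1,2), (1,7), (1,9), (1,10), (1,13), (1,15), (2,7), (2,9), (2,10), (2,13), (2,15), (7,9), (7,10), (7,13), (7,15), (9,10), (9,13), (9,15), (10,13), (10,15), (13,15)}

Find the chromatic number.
Clique number ω(G) = 8 (lower bound: χ ≥ ω).
The clique on [0, 1, 2, 7, 9, 10, 13, 15] has size 8, forcing χ ≥ 8, and the coloring below uses 8 colors, so χ(G) = 8.
A valid 8-coloring: color 1: [2]; color 2: [0]; color 3: [13]; color 4: [9]; color 5: [1]; color 6: [10]; color 7: [7]; color 8: [15].

χ(G) = 8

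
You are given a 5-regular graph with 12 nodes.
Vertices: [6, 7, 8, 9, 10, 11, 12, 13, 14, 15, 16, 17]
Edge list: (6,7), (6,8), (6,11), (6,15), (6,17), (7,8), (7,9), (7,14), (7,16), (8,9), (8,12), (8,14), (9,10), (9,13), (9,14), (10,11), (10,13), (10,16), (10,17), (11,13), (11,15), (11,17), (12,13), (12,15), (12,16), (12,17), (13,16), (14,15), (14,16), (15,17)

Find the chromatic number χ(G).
χ(G) = 4

Clique number ω(G) = 4 (lower bound: χ ≥ ω).
The clique on [6, 11, 15, 17] has size 4, forcing χ ≥ 4, and the coloring below uses 4 colors, so χ(G) = 4.
A valid 4-coloring: color 1: [7, 13, 15]; color 2: [9, 11, 16]; color 3: [6, 10, 12, 14]; color 4: [8, 17].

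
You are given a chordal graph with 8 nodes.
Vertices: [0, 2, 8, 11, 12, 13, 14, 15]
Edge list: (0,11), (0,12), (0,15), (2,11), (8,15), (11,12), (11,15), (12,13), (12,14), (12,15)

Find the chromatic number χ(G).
Clique number ω(G) = 4 (lower bound: χ ≥ ω).
The clique on [0, 11, 12, 15] has size 4, forcing χ ≥ 4, and the coloring below uses 4 colors, so χ(G) = 4.
A valid 4-coloring: color 1: [2, 8, 12]; color 2: [11, 13, 14]; color 3: [15]; color 4: [0].

χ(G) = 4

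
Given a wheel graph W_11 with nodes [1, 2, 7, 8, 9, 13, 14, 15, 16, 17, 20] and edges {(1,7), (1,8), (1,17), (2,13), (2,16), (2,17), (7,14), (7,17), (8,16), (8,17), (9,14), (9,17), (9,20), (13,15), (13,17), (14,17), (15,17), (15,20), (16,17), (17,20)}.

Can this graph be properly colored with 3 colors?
A valid 3-coloring: color 1: [17]; color 2: [1, 13, 14, 16, 20]; color 3: [2, 7, 8, 9, 15].
(χ(G) = 3 ≤ 3.)

Yes, G is 3-colorable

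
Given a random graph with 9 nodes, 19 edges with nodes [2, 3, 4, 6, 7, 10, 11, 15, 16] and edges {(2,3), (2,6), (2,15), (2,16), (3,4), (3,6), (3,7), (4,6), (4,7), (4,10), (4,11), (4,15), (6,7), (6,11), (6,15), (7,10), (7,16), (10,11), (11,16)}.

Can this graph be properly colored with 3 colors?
No, G is not 3-colorable

The clique on vertices [3, 4, 6, 7] has size 4 > 3, so it alone needs 4 colors.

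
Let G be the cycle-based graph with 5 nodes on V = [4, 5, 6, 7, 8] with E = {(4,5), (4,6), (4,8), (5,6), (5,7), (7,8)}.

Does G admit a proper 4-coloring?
A valid 4-coloring: color 1: [5, 8]; color 2: [4, 7]; color 3: [6].
(χ(G) = 3 ≤ 4.)

Yes, G is 4-colorable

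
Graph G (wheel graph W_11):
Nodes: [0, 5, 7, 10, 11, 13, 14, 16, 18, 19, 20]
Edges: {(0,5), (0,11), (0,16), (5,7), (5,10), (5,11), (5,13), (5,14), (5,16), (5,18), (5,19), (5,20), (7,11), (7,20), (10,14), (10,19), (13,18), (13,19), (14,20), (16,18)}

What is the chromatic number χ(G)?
Clique number ω(G) = 3 (lower bound: χ ≥ ω).
The clique on [0, 5, 16] has size 3, forcing χ ≥ 3, and the coloring below uses 3 colors, so χ(G) = 3.
A valid 3-coloring: color 1: [5]; color 2: [10, 11, 13, 16, 20]; color 3: [0, 7, 14, 18, 19].

χ(G) = 3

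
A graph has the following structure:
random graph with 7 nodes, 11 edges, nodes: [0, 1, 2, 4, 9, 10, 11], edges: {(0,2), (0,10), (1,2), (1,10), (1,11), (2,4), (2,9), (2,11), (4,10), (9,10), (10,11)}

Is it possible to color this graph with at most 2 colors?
The clique on vertices [1, 2, 11] has size 3 > 2, so it alone needs 3 colors.

No, G is not 2-colorable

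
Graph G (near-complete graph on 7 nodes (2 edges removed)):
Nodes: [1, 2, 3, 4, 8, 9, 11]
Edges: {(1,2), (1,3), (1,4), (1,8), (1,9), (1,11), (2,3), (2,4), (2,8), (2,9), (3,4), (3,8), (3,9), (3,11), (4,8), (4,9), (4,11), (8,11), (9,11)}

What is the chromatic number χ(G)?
χ(G) = 5

Clique number ω(G) = 5 (lower bound: χ ≥ ω).
The clique on [1, 2, 3, 4, 8] has size 5, forcing χ ≥ 5, and the coloring below uses 5 colors, so χ(G) = 5.
A valid 5-coloring: color 1: [1]; color 2: [3]; color 3: [4]; color 4: [2, 11]; color 5: [8, 9].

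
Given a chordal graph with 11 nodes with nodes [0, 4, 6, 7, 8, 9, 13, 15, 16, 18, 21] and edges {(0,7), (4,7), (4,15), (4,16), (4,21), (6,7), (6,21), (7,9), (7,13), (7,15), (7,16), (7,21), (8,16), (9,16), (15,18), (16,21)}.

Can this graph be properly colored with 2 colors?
No, G is not 2-colorable

The clique on vertices [4, 7, 16, 21] has size 4 > 2, so it alone needs 4 colors.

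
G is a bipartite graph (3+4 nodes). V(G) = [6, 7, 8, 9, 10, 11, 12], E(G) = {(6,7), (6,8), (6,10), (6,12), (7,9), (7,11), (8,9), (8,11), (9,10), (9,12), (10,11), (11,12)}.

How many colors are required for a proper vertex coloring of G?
χ(G) = 2

Clique number ω(G) = 2 (lower bound: χ ≥ ω).
The graph is bipartite (no odd cycle), so 2 colors suffice: χ(G) = 2.
A valid 2-coloring: color 1: [6, 9, 11]; color 2: [7, 8, 10, 12].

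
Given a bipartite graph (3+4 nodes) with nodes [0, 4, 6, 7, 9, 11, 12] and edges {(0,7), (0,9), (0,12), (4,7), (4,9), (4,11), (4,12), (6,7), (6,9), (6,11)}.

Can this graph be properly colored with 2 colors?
Yes, G is 2-colorable

A valid 2-coloring: color 1: [0, 4, 6]; color 2: [7, 9, 11, 12].
(χ(G) = 2 ≤ 2.)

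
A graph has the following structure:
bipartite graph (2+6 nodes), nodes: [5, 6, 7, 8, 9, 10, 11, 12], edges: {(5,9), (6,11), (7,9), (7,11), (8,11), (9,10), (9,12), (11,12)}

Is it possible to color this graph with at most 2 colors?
Yes, G is 2-colorable

A valid 2-coloring: color 1: [9, 11]; color 2: [5, 6, 7, 8, 10, 12].
(χ(G) = 2 ≤ 2.)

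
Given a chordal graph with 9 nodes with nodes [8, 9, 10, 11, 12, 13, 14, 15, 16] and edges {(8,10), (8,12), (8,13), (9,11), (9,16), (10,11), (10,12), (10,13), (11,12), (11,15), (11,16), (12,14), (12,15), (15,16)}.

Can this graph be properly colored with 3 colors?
Yes, G is 3-colorable

A valid 3-coloring: color 1: [8, 11, 14]; color 2: [12, 13, 16]; color 3: [9, 10, 15].
(χ(G) = 3 ≤ 3.)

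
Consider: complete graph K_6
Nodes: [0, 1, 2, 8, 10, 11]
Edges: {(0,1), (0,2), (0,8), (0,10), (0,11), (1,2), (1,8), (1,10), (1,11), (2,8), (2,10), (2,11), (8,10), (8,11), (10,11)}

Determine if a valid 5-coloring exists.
The clique on vertices [0, 1, 2, 8, 10, 11] has size 6 > 5, so it alone needs 6 colors.

No, G is not 5-colorable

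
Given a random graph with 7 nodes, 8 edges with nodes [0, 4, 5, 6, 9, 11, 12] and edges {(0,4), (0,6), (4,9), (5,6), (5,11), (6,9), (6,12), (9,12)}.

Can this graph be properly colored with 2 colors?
The clique on vertices [6, 9, 12] has size 3 > 2, so it alone needs 3 colors.

No, G is not 2-colorable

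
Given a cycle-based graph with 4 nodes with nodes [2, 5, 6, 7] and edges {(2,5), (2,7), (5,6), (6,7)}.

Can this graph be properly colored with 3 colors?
Yes, G is 3-colorable

A valid 3-coloring: color 1: [5, 7]; color 2: [2, 6].
(χ(G) = 2 ≤ 3.)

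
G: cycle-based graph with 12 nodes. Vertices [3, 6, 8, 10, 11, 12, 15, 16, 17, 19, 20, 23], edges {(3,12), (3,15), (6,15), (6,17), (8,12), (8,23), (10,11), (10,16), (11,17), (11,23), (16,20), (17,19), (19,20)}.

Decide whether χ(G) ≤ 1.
No, G is not 1-colorable

Edge (3,12) forces its endpoints to differ, so 1 color is not enough.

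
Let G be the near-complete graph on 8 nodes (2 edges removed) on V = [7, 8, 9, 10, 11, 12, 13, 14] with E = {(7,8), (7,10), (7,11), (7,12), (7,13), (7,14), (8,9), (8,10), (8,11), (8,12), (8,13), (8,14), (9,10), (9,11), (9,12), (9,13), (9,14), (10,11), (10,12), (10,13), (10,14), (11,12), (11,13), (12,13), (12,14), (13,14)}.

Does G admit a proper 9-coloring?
A valid 9-coloring: color 1: [8]; color 2: [13]; color 3: [12]; color 4: [10]; color 5: [11, 14]; color 6: [7, 9].
(χ(G) = 6 ≤ 9.)

Yes, G is 9-colorable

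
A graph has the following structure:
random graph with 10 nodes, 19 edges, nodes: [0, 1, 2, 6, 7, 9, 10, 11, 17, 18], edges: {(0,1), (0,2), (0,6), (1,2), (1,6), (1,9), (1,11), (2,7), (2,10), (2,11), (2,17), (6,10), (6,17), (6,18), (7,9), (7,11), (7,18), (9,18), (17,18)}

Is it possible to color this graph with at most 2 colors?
No, G is not 2-colorable

The clique on vertices [7, 9, 18] has size 3 > 2, so it alone needs 3 colors.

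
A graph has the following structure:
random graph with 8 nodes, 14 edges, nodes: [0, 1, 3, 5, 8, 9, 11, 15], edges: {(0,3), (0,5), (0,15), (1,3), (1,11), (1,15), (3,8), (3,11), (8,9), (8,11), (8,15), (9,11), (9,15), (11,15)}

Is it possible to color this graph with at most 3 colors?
The clique on vertices [8, 9, 11, 15] has size 4 > 3, so it alone needs 4 colors.

No, G is not 3-colorable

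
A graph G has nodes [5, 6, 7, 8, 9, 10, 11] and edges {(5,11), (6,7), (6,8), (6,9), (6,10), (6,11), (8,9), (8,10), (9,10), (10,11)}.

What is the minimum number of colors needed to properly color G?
Clique number ω(G) = 4 (lower bound: χ ≥ ω).
The clique on [6, 8, 9, 10] has size 4, forcing χ ≥ 4, and the coloring below uses 4 colors, so χ(G) = 4.
A valid 4-coloring: color 1: [5, 6]; color 2: [7, 10]; color 3: [8, 11]; color 4: [9].

χ(G) = 4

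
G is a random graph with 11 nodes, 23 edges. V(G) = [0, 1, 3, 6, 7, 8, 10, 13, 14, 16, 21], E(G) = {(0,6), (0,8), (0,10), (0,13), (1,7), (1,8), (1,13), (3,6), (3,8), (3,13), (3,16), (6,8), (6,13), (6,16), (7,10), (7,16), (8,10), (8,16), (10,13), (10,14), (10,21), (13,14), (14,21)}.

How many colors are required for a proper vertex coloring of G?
Clique number ω(G) = 4 (lower bound: χ ≥ ω).
The clique on [3, 6, 8, 16] has size 4, forcing χ ≥ 4, and the coloring below uses 4 colors, so χ(G) = 4.
A valid 4-coloring: color 1: [7, 8, 13, 21]; color 2: [1, 6, 10]; color 3: [0, 14, 16]; color 4: [3].

χ(G) = 4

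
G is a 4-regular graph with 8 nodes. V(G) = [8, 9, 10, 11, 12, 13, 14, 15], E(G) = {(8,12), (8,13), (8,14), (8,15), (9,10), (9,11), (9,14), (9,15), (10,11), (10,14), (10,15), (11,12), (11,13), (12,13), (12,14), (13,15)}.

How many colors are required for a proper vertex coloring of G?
χ(G) = 4

Clique number ω(G) = 3 (lower bound: χ ≥ ω).
Suppose a proper 3-coloring c exists. The clique [8, 12, 13] takes 3 distinct colors; by symmetry let c(8) = 1, c(12) = 2, c(13) = 3.
- Vertex 11: neighbors [12, 13] already have colors [2, 3] ⇒ c(11) = 1.
- Vertex 14: neighbors [8, 12] already have colors [1, 2] ⇒ c(14) = 3.
- Vertex 9: neighbors [11, 14] already have colors [1, 3] ⇒ c(9) = 2.
- Vertex 10: neighbors [11, 9, 14] already have colors [1, 2, 3] — all 3 colors blocked. Contradiction.
The forced assignments end in a contradiction, so G has no proper 3-coloring (χ ≥ 4).
The coloring below uses 4 colors, so χ(G) = 4.
A valid 4-coloring: color 1: [10, 13]; color 2: [12, 15]; color 3: [8, 9]; color 4: [11, 14].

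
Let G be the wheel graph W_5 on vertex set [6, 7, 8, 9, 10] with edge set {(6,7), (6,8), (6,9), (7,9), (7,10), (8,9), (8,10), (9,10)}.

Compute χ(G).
χ(G) = 3

Clique number ω(G) = 3 (lower bound: χ ≥ ω).
The clique on [8, 9, 10] has size 3, forcing χ ≥ 3, and the coloring below uses 3 colors, so χ(G) = 3.
A valid 3-coloring: color 1: [9]; color 2: [6, 10]; color 3: [7, 8].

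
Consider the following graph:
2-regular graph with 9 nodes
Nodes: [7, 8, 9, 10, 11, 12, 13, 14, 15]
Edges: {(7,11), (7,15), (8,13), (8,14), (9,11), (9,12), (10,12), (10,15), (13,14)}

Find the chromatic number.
χ(G) = 3

Clique number ω(G) = 3 (lower bound: χ ≥ ω).
The clique on [8, 13, 14] has size 3, forcing χ ≥ 3, and the coloring below uses 3 colors, so χ(G) = 3.
A valid 3-coloring: color 1: [8, 11, 12, 15]; color 2: [7, 9, 10, 13]; color 3: [14].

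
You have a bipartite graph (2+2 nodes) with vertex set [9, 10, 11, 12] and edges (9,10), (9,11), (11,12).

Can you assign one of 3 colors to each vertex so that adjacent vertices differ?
A valid 3-coloring: color 1: [10, 11]; color 2: [9, 12].
(χ(G) = 2 ≤ 3.)

Yes, G is 3-colorable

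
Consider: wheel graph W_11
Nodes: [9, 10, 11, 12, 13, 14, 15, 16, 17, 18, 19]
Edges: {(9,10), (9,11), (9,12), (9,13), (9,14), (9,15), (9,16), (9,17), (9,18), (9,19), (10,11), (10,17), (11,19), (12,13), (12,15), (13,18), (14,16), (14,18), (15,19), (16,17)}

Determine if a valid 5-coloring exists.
A valid 5-coloring: color 1: [9]; color 2: [10, 12, 16, 18, 19]; color 3: [11, 13, 14, 15, 17].
(χ(G) = 3 ≤ 5.)

Yes, G is 5-colorable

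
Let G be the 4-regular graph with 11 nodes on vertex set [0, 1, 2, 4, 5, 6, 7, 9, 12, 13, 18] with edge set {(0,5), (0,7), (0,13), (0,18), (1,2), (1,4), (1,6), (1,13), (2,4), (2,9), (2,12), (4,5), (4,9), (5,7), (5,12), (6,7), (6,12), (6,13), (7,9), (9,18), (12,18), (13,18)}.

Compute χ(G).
χ(G) = 3

Clique number ω(G) = 3 (lower bound: χ ≥ ω).
The clique on [0, 13, 18] has size 3, forcing χ ≥ 3, and the coloring below uses 3 colors, so χ(G) = 3.
A valid 3-coloring: color 1: [2, 5, 6, 18]; color 2: [4, 7, 12, 13]; color 3: [0, 1, 9].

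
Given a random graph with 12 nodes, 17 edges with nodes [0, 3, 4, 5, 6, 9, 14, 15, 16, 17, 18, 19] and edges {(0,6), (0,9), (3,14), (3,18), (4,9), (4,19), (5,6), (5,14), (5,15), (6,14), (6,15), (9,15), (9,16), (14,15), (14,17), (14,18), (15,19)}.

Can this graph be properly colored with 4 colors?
Yes, G is 4-colorable

A valid 4-coloring: color 1: [9, 14, 19]; color 2: [0, 3, 4, 15, 16, 17]; color 3: [6, 18]; color 4: [5].
(χ(G) = 4 ≤ 4.)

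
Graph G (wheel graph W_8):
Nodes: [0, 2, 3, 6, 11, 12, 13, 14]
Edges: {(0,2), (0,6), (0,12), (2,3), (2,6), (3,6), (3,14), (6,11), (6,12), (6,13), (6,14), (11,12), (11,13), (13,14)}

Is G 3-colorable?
No, G is not 3-colorable

Odd cycle [3, 2, 0, 12, 11, 13, 14] needs 3 colors (χ ≥ 3).
Vertex 6 is adjacent to every vertex of [0, 2, 3, 11, 12, 13, 14], which already need 3 colors among themselves, so 6 needs a new color (χ ≥ 4).
Hence χ(G) ≥ 4 > 3, so no proper 3-coloring exists.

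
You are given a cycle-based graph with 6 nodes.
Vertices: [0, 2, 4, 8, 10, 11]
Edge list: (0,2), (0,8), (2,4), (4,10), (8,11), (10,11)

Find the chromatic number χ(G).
χ(G) = 2

Clique number ω(G) = 2 (lower bound: χ ≥ ω).
The graph is bipartite (no odd cycle), so 2 colors suffice: χ(G) = 2.
A valid 2-coloring: color 1: [0, 4, 11]; color 2: [2, 8, 10].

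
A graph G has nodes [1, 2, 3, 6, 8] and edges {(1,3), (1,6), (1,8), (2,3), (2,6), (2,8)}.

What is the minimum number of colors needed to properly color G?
χ(G) = 2

Clique number ω(G) = 2 (lower bound: χ ≥ ω).
The graph is bipartite (no odd cycle), so 2 colors suffice: χ(G) = 2.
A valid 2-coloring: color 1: [1, 2]; color 2: [3, 6, 8].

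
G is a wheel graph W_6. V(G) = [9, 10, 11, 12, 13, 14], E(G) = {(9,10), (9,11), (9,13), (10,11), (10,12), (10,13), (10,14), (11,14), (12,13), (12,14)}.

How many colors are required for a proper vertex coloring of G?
χ(G) = 4

Clique number ω(G) = 3 (lower bound: χ ≥ ω).
Odd cycle [12, 13, 9, 11, 14] needs 3 colors (χ ≥ 3).
Vertex 10 is adjacent to every vertex of [9, 11, 12, 13, 14], which already need 3 colors among themselves, so 10 needs a new color (χ ≥ 4).
The coloring below uses 4 colors, so χ(G) = 4.
A valid 4-coloring: color 1: [10]; color 2: [11, 12]; color 3: [13, 14]; color 4: [9].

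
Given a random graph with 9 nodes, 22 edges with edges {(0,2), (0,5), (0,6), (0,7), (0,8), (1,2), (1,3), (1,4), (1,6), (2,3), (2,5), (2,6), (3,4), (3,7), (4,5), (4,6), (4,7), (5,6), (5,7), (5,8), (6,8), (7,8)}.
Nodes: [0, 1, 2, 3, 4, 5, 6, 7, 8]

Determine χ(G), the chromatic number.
Clique number ω(G) = 4 (lower bound: χ ≥ ω).
The clique on [0, 5, 6, 8] has size 4, forcing χ ≥ 4, and the coloring below uses 4 colors, so χ(G) = 4.
A valid 4-coloring: color 1: [6, 7]; color 2: [3, 5]; color 3: [2, 4, 8]; color 4: [0, 1].

χ(G) = 4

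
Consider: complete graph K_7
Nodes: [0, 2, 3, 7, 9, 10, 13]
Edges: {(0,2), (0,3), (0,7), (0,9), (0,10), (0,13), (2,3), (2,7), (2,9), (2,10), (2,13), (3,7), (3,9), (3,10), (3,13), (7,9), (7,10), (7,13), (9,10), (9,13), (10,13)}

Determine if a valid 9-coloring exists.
Yes, G is 9-colorable

A valid 9-coloring: color 1: [9]; color 2: [13]; color 3: [2]; color 4: [7]; color 5: [0]; color 6: [10]; color 7: [3].
(χ(G) = 7 ≤ 9.)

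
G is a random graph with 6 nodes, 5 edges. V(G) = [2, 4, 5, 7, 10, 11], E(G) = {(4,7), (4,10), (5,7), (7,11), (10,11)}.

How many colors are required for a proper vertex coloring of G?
χ(G) = 2

Clique number ω(G) = 2 (lower bound: χ ≥ ω).
The graph is bipartite (no odd cycle), so 2 colors suffice: χ(G) = 2.
A valid 2-coloring: color 1: [2, 7, 10]; color 2: [4, 5, 11].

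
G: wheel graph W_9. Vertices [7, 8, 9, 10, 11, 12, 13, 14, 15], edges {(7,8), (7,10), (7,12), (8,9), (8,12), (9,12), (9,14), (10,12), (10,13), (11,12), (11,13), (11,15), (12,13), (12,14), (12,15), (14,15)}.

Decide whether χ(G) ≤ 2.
No, G is not 2-colorable

The clique on vertices [7, 8, 12] has size 3 > 2, so it alone needs 3 colors.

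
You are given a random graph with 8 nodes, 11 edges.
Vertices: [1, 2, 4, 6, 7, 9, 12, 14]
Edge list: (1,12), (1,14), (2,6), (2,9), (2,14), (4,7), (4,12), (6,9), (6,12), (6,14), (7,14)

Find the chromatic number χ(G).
Clique number ω(G) = 3 (lower bound: χ ≥ ω).
The clique on [2, 6, 9] has size 3, forcing χ ≥ 3, and the coloring below uses 3 colors, so χ(G) = 3.
A valid 3-coloring: color 1: [1, 4, 6]; color 2: [9, 12, 14]; color 3: [2, 7].

χ(G) = 3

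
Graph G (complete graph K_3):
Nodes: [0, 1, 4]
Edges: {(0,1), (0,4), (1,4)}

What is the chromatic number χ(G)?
Clique number ω(G) = 3 (lower bound: χ ≥ ω).
The clique on [0, 1, 4] has size 3, forcing χ ≥ 3, and the coloring below uses 3 colors, so χ(G) = 3.
A valid 3-coloring: color 1: [1]; color 2: [0]; color 3: [4].

χ(G) = 3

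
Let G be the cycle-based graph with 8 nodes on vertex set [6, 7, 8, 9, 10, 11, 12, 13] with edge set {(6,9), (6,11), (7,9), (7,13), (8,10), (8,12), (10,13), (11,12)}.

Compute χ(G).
χ(G) = 2

Clique number ω(G) = 2 (lower bound: χ ≥ ω).
The graph is bipartite (no odd cycle), so 2 colors suffice: χ(G) = 2.
A valid 2-coloring: color 1: [6, 7, 10, 12]; color 2: [8, 9, 11, 13].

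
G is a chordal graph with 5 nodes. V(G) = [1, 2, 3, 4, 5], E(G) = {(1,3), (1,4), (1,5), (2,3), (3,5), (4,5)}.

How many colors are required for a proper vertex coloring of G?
χ(G) = 3

Clique number ω(G) = 3 (lower bound: χ ≥ ω).
The clique on [1, 3, 5] has size 3, forcing χ ≥ 3, and the coloring below uses 3 colors, so χ(G) = 3.
A valid 3-coloring: color 1: [1, 2]; color 2: [5]; color 3: [3, 4].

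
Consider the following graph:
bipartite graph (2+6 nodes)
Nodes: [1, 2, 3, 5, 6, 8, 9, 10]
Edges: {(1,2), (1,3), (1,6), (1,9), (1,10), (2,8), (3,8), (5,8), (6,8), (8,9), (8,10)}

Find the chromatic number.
χ(G) = 2

Clique number ω(G) = 2 (lower bound: χ ≥ ω).
The graph is bipartite (no odd cycle), so 2 colors suffice: χ(G) = 2.
A valid 2-coloring: color 1: [1, 8]; color 2: [2, 3, 5, 6, 9, 10].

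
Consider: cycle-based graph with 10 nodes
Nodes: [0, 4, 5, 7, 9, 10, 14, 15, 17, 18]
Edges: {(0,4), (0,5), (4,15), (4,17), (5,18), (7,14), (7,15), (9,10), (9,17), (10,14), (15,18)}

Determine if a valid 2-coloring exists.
No, G is not 2-colorable

Odd cycle [7, 14, 10, 9, 17, 4, 15] needs 3 colors (χ ≥ 3).
Hence χ(G) ≥ 3 > 2, so no proper 2-coloring exists.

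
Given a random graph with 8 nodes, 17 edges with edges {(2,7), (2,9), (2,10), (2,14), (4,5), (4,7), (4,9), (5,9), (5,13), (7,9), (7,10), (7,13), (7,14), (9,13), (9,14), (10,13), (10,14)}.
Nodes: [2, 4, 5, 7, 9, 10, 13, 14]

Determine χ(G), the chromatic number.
Clique number ω(G) = 4 (lower bound: χ ≥ ω).
The clique on [2, 7, 9, 14] has size 4, forcing χ ≥ 4, and the coloring below uses 4 colors, so χ(G) = 4.
A valid 4-coloring: color 1: [5, 7]; color 2: [9, 10]; color 3: [2, 4, 13]; color 4: [14].

χ(G) = 4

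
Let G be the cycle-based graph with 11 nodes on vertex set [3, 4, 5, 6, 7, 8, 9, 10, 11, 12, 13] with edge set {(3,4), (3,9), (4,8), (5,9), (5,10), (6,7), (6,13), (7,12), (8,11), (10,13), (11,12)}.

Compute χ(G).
χ(G) = 3

Clique number ω(G) = 2 (lower bound: χ ≥ ω).
Odd cycle [4, 3, 9, 5, 10, 13, 6, 7, 12, 11, 8] needs 3 colors (χ ≥ 3).
The coloring below uses 3 colors, so χ(G) = 3.
A valid 3-coloring: color 1: [4, 6, 9, 10, 11]; color 2: [3, 5, 7, 8, 13]; color 3: [12].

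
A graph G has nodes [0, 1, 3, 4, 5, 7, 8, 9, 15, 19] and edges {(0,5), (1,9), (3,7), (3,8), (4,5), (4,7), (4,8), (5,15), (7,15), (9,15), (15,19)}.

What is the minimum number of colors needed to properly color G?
Clique number ω(G) = 2 (lower bound: χ ≥ ω).
The graph is bipartite (no odd cycle), so 2 colors suffice: χ(G) = 2.
A valid 2-coloring: color 1: [0, 1, 3, 4, 15]; color 2: [5, 7, 8, 9, 19].

χ(G) = 2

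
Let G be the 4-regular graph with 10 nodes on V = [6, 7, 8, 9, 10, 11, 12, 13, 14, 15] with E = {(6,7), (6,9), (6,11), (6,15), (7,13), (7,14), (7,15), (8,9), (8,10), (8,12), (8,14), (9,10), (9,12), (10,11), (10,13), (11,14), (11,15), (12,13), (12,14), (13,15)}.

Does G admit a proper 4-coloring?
Yes, G is 4-colorable

A valid 4-coloring: color 1: [7, 8, 11]; color 2: [9, 13, 14]; color 3: [6, 10, 12]; color 4: [15].
(χ(G) = 4 ≤ 4.)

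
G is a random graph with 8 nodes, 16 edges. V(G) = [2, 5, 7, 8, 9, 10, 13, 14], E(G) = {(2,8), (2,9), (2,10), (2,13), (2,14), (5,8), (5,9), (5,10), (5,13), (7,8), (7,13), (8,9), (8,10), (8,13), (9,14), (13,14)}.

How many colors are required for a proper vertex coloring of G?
χ(G) = 3

Clique number ω(G) = 3 (lower bound: χ ≥ ω).
The clique on [2, 8, 9] has size 3, forcing χ ≥ 3, and the coloring below uses 3 colors, so χ(G) = 3.
A valid 3-coloring: color 1: [8, 14]; color 2: [9, 10, 13]; color 3: [2, 5, 7].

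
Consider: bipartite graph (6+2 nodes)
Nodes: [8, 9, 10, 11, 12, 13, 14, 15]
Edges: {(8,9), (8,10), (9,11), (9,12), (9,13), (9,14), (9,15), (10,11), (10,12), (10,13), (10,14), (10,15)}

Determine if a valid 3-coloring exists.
A valid 3-coloring: color 1: [9, 10]; color 2: [8, 11, 12, 13, 14, 15].
(χ(G) = 2 ≤ 3.)

Yes, G is 3-colorable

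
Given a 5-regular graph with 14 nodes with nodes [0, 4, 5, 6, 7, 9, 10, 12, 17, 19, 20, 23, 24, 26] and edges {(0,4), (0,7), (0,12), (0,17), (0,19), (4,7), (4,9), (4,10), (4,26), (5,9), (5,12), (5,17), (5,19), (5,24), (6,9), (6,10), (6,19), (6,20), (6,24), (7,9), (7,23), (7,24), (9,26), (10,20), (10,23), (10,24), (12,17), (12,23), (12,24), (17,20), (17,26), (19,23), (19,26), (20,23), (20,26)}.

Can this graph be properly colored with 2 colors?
No, G is not 2-colorable

The clique on vertices [0, 12, 17] has size 3 > 2, so it alone needs 3 colors.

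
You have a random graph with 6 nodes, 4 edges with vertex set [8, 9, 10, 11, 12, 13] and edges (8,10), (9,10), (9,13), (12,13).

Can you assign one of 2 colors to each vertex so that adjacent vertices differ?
Yes, G is 2-colorable

A valid 2-coloring: color 1: [10, 11, 13]; color 2: [8, 9, 12].
(χ(G) = 2 ≤ 2.)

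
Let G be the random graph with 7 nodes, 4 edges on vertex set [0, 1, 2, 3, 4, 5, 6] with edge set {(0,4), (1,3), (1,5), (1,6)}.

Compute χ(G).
χ(G) = 2

Clique number ω(G) = 2 (lower bound: χ ≥ ω).
The graph is bipartite (no odd cycle), so 2 colors suffice: χ(G) = 2.
A valid 2-coloring: color 1: [1, 2, 4]; color 2: [0, 3, 5, 6].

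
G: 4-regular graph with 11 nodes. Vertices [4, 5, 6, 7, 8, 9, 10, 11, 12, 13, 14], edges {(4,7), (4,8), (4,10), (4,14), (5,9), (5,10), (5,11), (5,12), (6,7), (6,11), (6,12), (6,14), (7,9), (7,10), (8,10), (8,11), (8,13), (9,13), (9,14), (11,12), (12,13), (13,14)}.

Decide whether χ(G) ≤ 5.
A valid 5-coloring: color 1: [7, 8, 12, 14]; color 2: [4, 5, 6, 13]; color 3: [9, 10, 11].
(χ(G) = 3 ≤ 5.)

Yes, G is 5-colorable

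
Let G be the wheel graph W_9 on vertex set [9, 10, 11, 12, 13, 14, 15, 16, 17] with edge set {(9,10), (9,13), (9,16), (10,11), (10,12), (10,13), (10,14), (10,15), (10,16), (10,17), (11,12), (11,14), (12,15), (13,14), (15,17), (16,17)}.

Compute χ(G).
Clique number ω(G) = 3 (lower bound: χ ≥ ω).
The clique on [9, 10, 16] has size 3, forcing χ ≥ 3, and the coloring below uses 3 colors, so χ(G) = 3.
A valid 3-coloring: color 1: [10]; color 2: [9, 12, 14, 17]; color 3: [11, 13, 15, 16].

χ(G) = 3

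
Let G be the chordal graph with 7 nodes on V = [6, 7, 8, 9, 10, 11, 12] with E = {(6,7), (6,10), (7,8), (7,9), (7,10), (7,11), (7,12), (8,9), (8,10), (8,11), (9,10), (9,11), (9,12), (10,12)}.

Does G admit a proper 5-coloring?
A valid 5-coloring: color 1: [7]; color 2: [10, 11]; color 3: [6, 9]; color 4: [8, 12].
(χ(G) = 4 ≤ 5.)

Yes, G is 5-colorable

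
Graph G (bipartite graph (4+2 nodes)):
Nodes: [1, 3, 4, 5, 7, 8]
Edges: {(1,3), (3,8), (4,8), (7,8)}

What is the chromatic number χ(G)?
Clique number ω(G) = 2 (lower bound: χ ≥ ω).
The graph is bipartite (no odd cycle), so 2 colors suffice: χ(G) = 2.
A valid 2-coloring: color 1: [1, 5, 8]; color 2: [3, 4, 7].

χ(G) = 2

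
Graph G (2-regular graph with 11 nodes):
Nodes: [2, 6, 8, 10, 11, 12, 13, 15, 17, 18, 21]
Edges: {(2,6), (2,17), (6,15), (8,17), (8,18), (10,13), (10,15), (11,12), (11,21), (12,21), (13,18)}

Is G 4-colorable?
Yes, G is 4-colorable

A valid 4-coloring: color 1: [6, 10, 12, 17, 18]; color 2: [2, 8, 11, 13, 15]; color 3: [21].
(χ(G) = 3 ≤ 4.)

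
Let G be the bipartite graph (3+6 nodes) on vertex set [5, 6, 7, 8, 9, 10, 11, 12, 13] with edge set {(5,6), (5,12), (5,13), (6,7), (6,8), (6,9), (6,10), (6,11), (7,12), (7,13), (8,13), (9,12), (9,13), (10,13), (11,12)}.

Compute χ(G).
Clique number ω(G) = 2 (lower bound: χ ≥ ω).
The graph is bipartite (no odd cycle), so 2 colors suffice: χ(G) = 2.
A valid 2-coloring: color 1: [6, 12, 13]; color 2: [5, 7, 8, 9, 10, 11].

χ(G) = 2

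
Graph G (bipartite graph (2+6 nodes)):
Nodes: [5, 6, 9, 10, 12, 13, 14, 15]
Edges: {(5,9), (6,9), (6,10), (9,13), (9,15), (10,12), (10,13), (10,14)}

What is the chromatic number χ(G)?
Clique number ω(G) = 2 (lower bound: χ ≥ ω).
The graph is bipartite (no odd cycle), so 2 colors suffice: χ(G) = 2.
A valid 2-coloring: color 1: [9, 10]; color 2: [5, 6, 12, 13, 14, 15].

χ(G) = 2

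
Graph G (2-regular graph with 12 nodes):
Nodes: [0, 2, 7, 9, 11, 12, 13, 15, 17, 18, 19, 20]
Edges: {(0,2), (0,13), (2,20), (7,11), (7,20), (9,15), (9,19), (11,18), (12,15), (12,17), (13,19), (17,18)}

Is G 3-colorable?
Yes, G is 3-colorable

A valid 3-coloring: color 1: [0, 11, 15, 17, 19, 20]; color 2: [2, 7, 9, 12, 13, 18].
(χ(G) = 2 ≤ 3.)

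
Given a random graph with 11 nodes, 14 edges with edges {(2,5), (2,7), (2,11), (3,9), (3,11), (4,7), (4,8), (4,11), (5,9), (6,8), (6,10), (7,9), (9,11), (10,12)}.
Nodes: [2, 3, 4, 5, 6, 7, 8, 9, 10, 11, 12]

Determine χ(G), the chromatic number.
Clique number ω(G) = 3 (lower bound: χ ≥ ω).
The clique on [3, 9, 11] has size 3, forcing χ ≥ 3, and the coloring below uses 3 colors, so χ(G) = 3.
A valid 3-coloring: color 1: [5, 7, 8, 10, 11]; color 2: [2, 4, 6, 9, 12]; color 3: [3].

χ(G) = 3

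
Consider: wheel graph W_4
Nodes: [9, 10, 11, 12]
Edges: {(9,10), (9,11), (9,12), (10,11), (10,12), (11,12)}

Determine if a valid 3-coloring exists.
The clique on vertices [9, 10, 11, 12] has size 4 > 3, so it alone needs 4 colors.

No, G is not 3-colorable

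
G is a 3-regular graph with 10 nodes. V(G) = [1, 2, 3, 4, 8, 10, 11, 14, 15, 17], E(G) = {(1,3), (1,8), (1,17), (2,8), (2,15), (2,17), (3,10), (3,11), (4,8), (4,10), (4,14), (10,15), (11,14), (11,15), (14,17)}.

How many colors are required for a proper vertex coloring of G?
χ(G) = 3

Clique number ω(G) = 2 (lower bound: χ ≥ ω).
Odd cycle [3, 11, 14, 4, 10] needs 3 colors (χ ≥ 3).
The coloring below uses 3 colors, so χ(G) = 3.
A valid 3-coloring: color 1: [3, 4, 15, 17]; color 2: [8, 10, 11]; color 3: [1, 2, 14].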